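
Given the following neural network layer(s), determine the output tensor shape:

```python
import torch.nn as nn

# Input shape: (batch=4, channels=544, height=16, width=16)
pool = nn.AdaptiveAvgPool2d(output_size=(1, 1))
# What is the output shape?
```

Input: (4, 544, 16, 16) -> Output: (4, 544, 1, 1)

Answer: (4, 544, 1, 1)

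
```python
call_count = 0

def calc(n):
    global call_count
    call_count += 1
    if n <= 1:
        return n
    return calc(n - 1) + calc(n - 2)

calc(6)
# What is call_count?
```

Calls(n) = 1 + Calls(n-1) + Calls(n-2); Calls(0)=Calls(1)=1. For n=6 this gives 25.

Answer: 25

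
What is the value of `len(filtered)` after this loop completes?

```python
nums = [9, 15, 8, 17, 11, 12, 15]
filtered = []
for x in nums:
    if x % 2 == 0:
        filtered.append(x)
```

Count even numbers in [9, 15, 8, 17, 11, 12, 15]
`filtered` takes the values: [] → [8] → [8, 12]
So `len(filtered)` = 2

Answer: 2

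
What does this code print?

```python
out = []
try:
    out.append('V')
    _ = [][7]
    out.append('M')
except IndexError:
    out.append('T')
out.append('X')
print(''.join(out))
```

Execution trace: 'V' (try body) → 'T' (except IndexError) → 'X' (after the try/except). Output: VTX

Answer: VTX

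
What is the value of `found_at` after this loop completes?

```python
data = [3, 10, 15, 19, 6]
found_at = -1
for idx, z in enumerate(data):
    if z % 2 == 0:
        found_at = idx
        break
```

First even number index in [3, 10, 15, 19, 6]
`found_at` takes the values: -1 → 1

Answer: 1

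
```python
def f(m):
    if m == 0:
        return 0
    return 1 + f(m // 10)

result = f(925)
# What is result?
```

Count of digits of 925: 3

Answer: 3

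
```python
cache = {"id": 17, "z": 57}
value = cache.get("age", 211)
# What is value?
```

Trace:
`cache = {"id": 17, "z": 57}` → cache = {'id': 17, 'z': 57}
`value = cache.get("age", 211)` → value = 211
So value = 211

Answer: 211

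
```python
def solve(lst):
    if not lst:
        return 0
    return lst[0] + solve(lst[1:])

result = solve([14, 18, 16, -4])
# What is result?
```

14 + 18 + 16 + (-4) + 0 = 44

Answer: 44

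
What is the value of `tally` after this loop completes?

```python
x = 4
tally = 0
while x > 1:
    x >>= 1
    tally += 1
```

Count right shifts until 1
`tally` takes the values: 0 → 1 → 2

Answer: 2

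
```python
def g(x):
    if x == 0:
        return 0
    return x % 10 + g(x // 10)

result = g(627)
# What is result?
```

Sum of digits of 627: 7 + 2 + 6 = 15

Answer: 15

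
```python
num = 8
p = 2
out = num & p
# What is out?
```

Trace:
`num = 8` → num = 8
`p = 2` → p = 2
`out = num & p` → out = 0
So out = 0

Answer: 0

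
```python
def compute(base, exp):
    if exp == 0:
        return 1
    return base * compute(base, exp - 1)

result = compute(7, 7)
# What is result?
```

compute(7, 7) = 7 * 7 * 7 * 7 * 7 * 7 * 7 = 823543

Answer: 823543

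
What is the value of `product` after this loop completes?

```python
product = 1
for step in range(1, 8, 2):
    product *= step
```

Product of 1, 3, 5, ... up to 7
`product` takes the values: 1 → 3 → 15 → 105

Answer: 105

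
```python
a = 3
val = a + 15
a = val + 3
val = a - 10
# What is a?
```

Trace:
`a = 3` → a = 3
`val = a + 15` → val = 18
`a = val + 3` → a = 21
`val = a - 10` → val = 11
So a = 21

Answer: 21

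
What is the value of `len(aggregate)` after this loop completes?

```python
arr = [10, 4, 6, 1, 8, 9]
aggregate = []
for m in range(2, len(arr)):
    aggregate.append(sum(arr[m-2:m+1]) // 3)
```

Number of 3-element averages
`aggregate` takes the values: [] → [6] → [6, 3] → [6, 3, 5] → [6, 3, 5, 6]
So `len(aggregate)` = 4

Answer: 4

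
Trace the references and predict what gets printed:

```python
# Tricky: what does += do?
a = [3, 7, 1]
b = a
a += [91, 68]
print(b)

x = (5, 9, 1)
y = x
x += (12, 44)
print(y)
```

Key concept: += behavior differs for mutable vs immutable.
Step by step:
`a = [3, 7, 1]` → a = [3, 7, 1]
`b = a` → b = [3, 7, 1] (same object as a)
`a += [91, 68]` → a = [3, 7, 1, 91, 68] (same object as b); b = [3, 7, 1, 91, 68] (same object as a)
`print(b)` → prints [3, 7, 1, 91, 68]
`x = (5, 9, 1)` → x = (5, 9, 1)
`y = x` → y = (5, 9, 1)
`x += (12, 44)` → x = (5, 9, 1, 12, 44)
`print(y)` → prints (5, 9, 1)

Answer:
[3, 7, 1, 91, 68]
(5, 9, 1)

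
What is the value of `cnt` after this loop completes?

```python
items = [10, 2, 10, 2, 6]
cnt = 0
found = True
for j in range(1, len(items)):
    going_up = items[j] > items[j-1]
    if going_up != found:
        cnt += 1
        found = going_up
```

Count direction changes in [10, 2, 10, 2, 6]
`cnt` takes the values: 0 → 1 → 2 → 3 → 4

Answer: 4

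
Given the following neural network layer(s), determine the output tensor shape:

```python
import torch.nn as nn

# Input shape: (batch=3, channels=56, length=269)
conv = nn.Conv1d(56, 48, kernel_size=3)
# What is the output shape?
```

Input: (3, 56, 269) -> Output: (3, 48, 267)

Answer: (3, 48, 267)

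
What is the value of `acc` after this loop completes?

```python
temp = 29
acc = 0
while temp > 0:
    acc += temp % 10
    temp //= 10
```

Sum digits of 29
`acc` takes the values: 0 → 9 → 11

Answer: 11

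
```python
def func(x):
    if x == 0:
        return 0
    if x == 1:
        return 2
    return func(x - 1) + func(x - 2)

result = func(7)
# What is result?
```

Build up from base cases: func(0)=0, func(1)=2, func(2)=2, func(3)=4, func(4)=6, func(5)=10, func(6)=16, ..., func(7)=26

Answer: 26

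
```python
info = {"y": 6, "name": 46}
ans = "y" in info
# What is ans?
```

Trace:
`info = {"y": 6, "name": 46}` → info = {'y': 6, 'name': 46}
`ans = "y" in info` → ans = True
So ans = True

Answer: True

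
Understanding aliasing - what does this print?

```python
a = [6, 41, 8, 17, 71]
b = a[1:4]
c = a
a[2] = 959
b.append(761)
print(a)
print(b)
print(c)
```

Key concept: slice vs alias.
Step by step:
`a = [6, 41, 8, 17, 71]` → a = [6, 41, 8, 17, 71]
`b = a[1:4]` → b = [41, 8, 17]
`c = a` → c = [6, 41, 8, 17, 71] (same object as a)
`a[2] = 959` → a = [6, 41, 959, 17, 71] (same object as c); c = [6, 41, 959, 17, 71] (same object as a)
`b.append(761)` → b = [41, 8, 17, 761]
`print(a)` → prints [6, 41, 959, 17, 71]
`print(b)` → prints [41, 8, 17, 761]
`print(c)` → prints [6, 41, 959, 17, 71]

Answer:
[6, 41, 959, 17, 71]
[41, 8, 17, 761]
[6, 41, 959, 17, 71]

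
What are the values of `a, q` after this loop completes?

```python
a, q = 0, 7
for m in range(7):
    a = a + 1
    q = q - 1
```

a goes 0→7, q goes 7→0
`a, q` takes the values: (0, 7) → (1, 7) → (1, 6) → (2, 6) → (2, 5) → (3, 5) → (3, 4) → (4, 4) → (4, 3) → (5, 3) → (5, 2) → (6, 2) → (6, 1) → (7, 1) → (7, 0)

Answer: 7, 0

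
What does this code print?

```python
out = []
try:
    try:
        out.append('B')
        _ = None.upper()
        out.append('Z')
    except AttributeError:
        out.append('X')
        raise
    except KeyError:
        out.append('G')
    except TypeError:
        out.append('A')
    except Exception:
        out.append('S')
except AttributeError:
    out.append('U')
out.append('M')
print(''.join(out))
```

Execution trace: 'B' (inner try body) → 'X' (inner except AttributeError) → 'U' (outer except AttributeError) → 'M' (after the try/except). Output: BXUM

Answer: BXUM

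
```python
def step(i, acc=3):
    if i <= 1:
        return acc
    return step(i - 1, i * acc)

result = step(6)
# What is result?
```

Accumulator trace (n, acc): (6, 3) -> (5, 18) -> (4, 90) -> (3, 360) -> (2, 1080) -> (1, 2160) -> return 2160

Answer: 2160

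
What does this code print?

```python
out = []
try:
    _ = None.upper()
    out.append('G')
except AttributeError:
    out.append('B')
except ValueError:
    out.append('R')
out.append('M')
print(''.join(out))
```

Execution trace: 'B' (except AttributeError) → 'M' (after the try/except). Output: BM

Answer: BM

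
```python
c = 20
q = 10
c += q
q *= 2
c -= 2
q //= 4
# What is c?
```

Trace:
`c = 20` → c = 20
`q = 10` → q = 10
`c += q` → c = 30
`q *= 2` → q = 20
`c -= 2` → c = 28
`q //= 4` → q = 5
So c = 28

Answer: 28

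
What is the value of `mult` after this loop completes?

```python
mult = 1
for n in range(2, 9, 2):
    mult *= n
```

Product of even numbers 2 to 8
`mult` takes the values: 1 → 2 → 8 → 48 → 384

Answer: 384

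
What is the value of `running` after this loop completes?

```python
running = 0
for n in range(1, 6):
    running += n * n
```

Sum of squares 1² to 5² = 55
`running` takes the values: 0 → 1 → 5 → 14 → 30 → 55

Answer: 55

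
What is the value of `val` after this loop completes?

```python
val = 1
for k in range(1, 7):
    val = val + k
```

Start at 1, add 1 through 6
`val` takes the values: 1 → 2 → 4 → 7 → 11 → 16 → 22

Answer: 22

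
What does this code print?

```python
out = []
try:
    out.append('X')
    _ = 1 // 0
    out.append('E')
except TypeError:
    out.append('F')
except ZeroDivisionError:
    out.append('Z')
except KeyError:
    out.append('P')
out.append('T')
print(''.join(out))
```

Execution trace: 'X' (try body) → 'Z' (except ZeroDivisionError) → 'T' (after the try/except). Output: XZT

Answer: XZT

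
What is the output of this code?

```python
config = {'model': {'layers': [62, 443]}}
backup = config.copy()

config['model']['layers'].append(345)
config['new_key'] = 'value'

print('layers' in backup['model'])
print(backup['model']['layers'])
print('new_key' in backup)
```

Key concept: shallow copy gotcha with nested dict.
Step by step:
`config = {'model': {'layers': [62, 443]}}` → config = {'model': {'layers': [62, 443]}}
`backup = config.copy()` → backup = {'model': {'layers': [62, 443]}}
`config['model']['layers'].append(345)` → config = {'model': {'layers': [62, 443, 345]}}; backup = {'model': {'layers': [62, 443, 345]}}
`config['new_key'] = 'value'` → config = {'model': {'layers': [62, 443, 345]}, 'new_key': 'value'}
`print('layers' in backup['model'])` → prints True
`print(backup['model']['layers'])` → prints [62, 443, 345]
`print('new_key' in backup)` → prints False

Answer:
True
[62, 443, 345]
False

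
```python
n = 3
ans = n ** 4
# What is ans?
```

Trace:
`n = 3` → n = 3
`ans = n ** 4` → ans = 81
So ans = 81

Answer: 81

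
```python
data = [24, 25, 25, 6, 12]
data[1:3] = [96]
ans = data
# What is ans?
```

Trace:
`data = [24, 25, 25, 6, 12]` → data = [24, 25, 25, 6, 12]
`data[1:3] = [96]` → data = [24, 96, 6, 12]
`ans = data` → ans = [24, 96, 6, 12]
So ans = [24, 96, 6, 12]

Answer: [24, 96, 6, 12]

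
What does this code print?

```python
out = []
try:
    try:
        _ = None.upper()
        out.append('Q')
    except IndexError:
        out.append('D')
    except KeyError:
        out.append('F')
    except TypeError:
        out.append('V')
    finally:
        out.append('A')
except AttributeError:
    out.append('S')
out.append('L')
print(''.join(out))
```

Execution trace: 'A' (inner finally) → 'S' (outer except AttributeError) → 'L' (after the try/except). Output: ASL

Answer: ASL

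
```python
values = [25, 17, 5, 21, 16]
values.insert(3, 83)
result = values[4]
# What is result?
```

Trace:
`values = [25, 17, 5, 21, 16]` → values = [25, 17, 5, 21, 16]
`values.insert(3, 83)` → values = [25, 17, 5, 83, 21, 16]
`result = values[4]` → result = 21
So result = 21

Answer: 21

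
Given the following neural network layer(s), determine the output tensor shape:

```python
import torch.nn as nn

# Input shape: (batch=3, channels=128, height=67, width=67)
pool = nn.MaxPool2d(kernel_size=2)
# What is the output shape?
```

Input: (3, 128, 67, 67) -> Output: (3, 128, 33, 33)

Answer: (3, 128, 33, 33)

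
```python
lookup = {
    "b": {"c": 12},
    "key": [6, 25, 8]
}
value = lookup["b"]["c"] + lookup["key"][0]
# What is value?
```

Trace:
`lookup = { ...` → lookup = {'b': {'c': 12}, 'key': [6, 25, 8]}
`value = lookup["b"]["c"] + lookup["key"][0]` → value = 18
So value = 18

Answer: 18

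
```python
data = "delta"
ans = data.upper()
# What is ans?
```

Trace:
`data = "delta"` → data = 'delta'
`ans = data.upper()` → ans = 'DELTA'
So ans = 'DELTA'

Answer: 'DELTA'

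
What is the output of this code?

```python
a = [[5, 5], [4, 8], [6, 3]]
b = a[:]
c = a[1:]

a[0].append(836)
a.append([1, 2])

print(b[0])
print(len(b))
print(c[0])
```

Key concept: slice with nested mutation.
Step by step:
`a = [[5, 5], [4, 8], [6, 3]]` → a = [[5, 5], [4, 8], [6, 3]]
`b = a[:]` → b = [[5, 5], [4, 8], [6, 3]]
`c = a[1:]` → c = [[4, 8], [6, 3]]
`a[0].append(836)` → a = [[5, 5, 836], [4, 8], [6, 3]]; b = [[5, 5, 836], [4, 8], [6, 3]]
`a.append([1, 2])` → a = [[5, 5, 836], [4, 8], [6, 3], [1, 2]]
`print(b[0])` → prints [5, 5, 836]
`print(len(b))` → prints 3
`print(c[0])` → prints [4, 8]

Answer:
[5, 5, 836]
3
[4, 8]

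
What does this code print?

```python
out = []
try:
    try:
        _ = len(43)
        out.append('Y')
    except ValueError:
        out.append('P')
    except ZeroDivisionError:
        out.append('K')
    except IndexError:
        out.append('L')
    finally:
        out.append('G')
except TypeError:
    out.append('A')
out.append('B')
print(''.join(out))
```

Execution trace: 'G' (finally) → 'A' (outer except TypeError) → 'B' (after the try/except). Output: GAB

Answer: GAB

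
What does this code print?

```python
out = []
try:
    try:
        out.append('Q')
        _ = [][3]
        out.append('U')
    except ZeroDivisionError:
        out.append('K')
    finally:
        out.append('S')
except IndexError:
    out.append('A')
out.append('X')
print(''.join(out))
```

Execution trace: 'Q' (try body) → 'S' (finally) → 'A' (outer except IndexError) → 'X' (after the try/except). Output: QSAX

Answer: QSAX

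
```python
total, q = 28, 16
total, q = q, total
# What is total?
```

Trace:
`total, q = 28, 16` → total = 28; q = 16
`total, q = q, total` → total = 16; q = 28
So total = 16

Answer: 16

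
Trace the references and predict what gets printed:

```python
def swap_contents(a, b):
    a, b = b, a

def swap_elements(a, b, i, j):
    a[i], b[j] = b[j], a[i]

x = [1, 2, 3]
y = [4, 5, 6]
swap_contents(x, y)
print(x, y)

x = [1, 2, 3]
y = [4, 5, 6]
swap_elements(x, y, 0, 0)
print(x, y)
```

Key concept: parameter rebinding vs mutation.
Step by step:
`x = [1, 2, 3]` → x = [1, 2, 3]
`y = [4, 5, 6]` → y = [4, 5, 6]
`swap_contents(x, y)` → no visible change to tracked variables
`print(x, y)` → prints [1, 2, 3] [4, 5, 6]
`x = [1, 2, 3]` → x = [1, 2, 3]
`y = [4, 5, 6]` → y = [4, 5, 6]
`swap_elements(x, y, 0, 0)` → x = [4, 2, 3]; y = [1, 5, 6]
`print(x, y)` → prints [4, 2, 3] [1, 5, 6]

Answer:
[1, 2, 3] [4, 5, 6]
[4, 2, 3] [1, 5, 6]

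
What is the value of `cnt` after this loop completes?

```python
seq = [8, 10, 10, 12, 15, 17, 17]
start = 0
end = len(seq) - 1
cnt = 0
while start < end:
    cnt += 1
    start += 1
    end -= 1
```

Iterations until pointers meet (list length 7)
`cnt` takes the values: 0 → 1 → 2 → 3

Answer: 3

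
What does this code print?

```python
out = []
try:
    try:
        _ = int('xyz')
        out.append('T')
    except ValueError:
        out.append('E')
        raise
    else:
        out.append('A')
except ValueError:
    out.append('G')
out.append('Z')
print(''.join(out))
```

Execution trace: 'E' (except ValueError) → 'G' (outer except ValueError) → 'Z' (after the try/except). Output: EGZ

Answer: EGZ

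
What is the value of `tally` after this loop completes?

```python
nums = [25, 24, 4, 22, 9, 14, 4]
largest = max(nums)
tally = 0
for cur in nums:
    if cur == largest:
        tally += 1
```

Count of max value 25 in [25, 24, 4, 22, 9, 14, 4]
`tally` takes the values: 0 → 1

Answer: 1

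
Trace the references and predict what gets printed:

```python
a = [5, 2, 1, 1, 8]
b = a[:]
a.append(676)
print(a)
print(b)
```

Key concept: slice [:] creates copy.
Step by step:
`a = [5, 2, 1, 1, 8]` → a = [5, 2, 1, 1, 8]
`b = a[:]` → b = [5, 2, 1, 1, 8]
`a.append(676)` → a = [5, 2, 1, 1, 8, 676]
`print(a)` → prints [5, 2, 1, 1, 8, 676]
`print(b)` → prints [5, 2, 1, 1, 8]

Answer:
[5, 2, 1, 1, 8, 676]
[5, 2, 1, 1, 8]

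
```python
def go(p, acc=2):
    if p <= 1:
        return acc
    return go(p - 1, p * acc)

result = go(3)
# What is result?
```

Accumulator trace (n, acc): (3, 2) -> (2, 6) -> (1, 12) -> return 12

Answer: 12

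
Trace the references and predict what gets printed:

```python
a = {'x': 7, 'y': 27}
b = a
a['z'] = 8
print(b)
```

Key concept: dict aliasing.
Step by step:
`a = {'x': 7, 'y': 27}` → a = {'x': 7, 'y': 27}
`b = a` → b = {'x': 7, 'y': 27} (same object as a)
`a['z'] = 8` → a = {'x': 7, 'y': 27, 'z': 8} (same object as b); b = {'x': 7, 'y': 27, 'z': 8} (same object as a)
`print(b)` → prints {'x': 7, 'y': 27, 'z': 8}

Answer: {'x': 7, 'y': 27, 'z': 8}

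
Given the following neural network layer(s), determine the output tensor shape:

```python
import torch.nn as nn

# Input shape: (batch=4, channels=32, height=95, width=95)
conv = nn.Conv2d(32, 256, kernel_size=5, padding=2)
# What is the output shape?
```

Input: (4, 32, 95, 95) -> Output: (4, 256, 95, 95)

Answer: (4, 256, 95, 95)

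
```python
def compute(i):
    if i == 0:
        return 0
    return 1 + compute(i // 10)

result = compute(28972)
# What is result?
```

Count of digits of 28972: 5

Answer: 5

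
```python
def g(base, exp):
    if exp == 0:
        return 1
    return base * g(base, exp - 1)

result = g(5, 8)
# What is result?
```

g(5, 8) = 5 * 5 * 5 * 5 * 5 * 5 * 5 * 5 = 390625

Answer: 390625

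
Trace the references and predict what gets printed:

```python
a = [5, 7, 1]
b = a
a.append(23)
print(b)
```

Key concept: basic list aliasing.
Step by step:
`a = [5, 7, 1]` → a = [5, 7, 1]
`b = a` → b = [5, 7, 1] (same object as a)
`a.append(23)` → a = [5, 7, 1, 23] (same object as b); b = [5, 7, 1, 23] (same object as a)
`print(b)` → prints [5, 7, 1, 23]

Answer: [5, 7, 1, 23]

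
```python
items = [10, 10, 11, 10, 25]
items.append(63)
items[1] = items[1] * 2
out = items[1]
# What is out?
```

Trace:
`items = [10, 10, 11, 10, 25]` → items = [10, 10, 11, 10, 25]
`items.append(63)` → items = [10, 10, 11, 10, 25, 63]
`items[1] = items[1] * 2` → items = [10, 20, 11, 10, 25, 63]
`out = items[1]` → out = 20
So out = 20

Answer: 20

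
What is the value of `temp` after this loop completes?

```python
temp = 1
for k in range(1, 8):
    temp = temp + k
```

Start at 1, add 1 through 7
`temp` takes the values: 1 → 2 → 4 → 7 → 11 → 16 → 22 → 29

Answer: 29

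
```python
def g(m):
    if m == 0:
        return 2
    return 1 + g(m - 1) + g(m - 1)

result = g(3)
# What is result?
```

g(m) = 1 + 2·g(m-1), g(0)=2. Closed form: (2+1)·2^3 - 1 = 23.

Answer: 23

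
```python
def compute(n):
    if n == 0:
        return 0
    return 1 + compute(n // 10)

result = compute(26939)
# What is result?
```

Count of digits of 26939: 5

Answer: 5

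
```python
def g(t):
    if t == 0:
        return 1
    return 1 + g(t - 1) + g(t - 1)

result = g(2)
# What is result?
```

g(t) = 1 + 2·g(t-1), g(0)=1. Closed form: (1+1)·2^2 - 1 = 7.

Answer: 7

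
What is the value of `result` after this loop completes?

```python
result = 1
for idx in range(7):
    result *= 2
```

2^7 = 128
`result` takes the values: 1 → 2 → 4 → 8 → 16 → 32 → 64 → 128

Answer: 128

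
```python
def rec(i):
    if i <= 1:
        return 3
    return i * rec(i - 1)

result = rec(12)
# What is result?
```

rec(12) = 12 * 11 * 10 * 9 * 8 * 7 * 6 * 5 * 4 * 3 * 2 * 3 = 1437004800

Answer: 1437004800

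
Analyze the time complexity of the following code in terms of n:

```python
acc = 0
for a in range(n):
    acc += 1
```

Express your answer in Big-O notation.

Each loop level contributes: n. Multiplying the contributions gives O(n).

Answer: O(n)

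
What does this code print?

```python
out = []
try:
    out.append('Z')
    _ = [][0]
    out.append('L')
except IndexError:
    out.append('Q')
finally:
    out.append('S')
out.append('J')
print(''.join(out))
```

Execution trace: 'Z' (try body) → 'Q' (except IndexError) → 'S' (finally) → 'J' (after the try/except). Output: ZQSJ

Answer: ZQSJ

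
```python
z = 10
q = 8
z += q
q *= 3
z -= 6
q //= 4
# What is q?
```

Trace:
`z = 10` → z = 10
`q = 8` → q = 8
`z += q` → z = 18
`q *= 3` → q = 24
`z -= 6` → z = 12
`q //= 4` → q = 6
So q = 6

Answer: 6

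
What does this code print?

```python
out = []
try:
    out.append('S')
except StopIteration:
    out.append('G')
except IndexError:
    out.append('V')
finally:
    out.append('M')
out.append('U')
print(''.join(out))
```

Execution trace: 'S' (try body, no exception) → 'M' (finally) → 'U' (after the try/except). Output: SMU

Answer: SMU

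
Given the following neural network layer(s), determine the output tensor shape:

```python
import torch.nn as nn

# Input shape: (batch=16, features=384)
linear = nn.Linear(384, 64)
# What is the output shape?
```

Input: (16, 384) -> Output: (16, 64)

Answer: (16, 64)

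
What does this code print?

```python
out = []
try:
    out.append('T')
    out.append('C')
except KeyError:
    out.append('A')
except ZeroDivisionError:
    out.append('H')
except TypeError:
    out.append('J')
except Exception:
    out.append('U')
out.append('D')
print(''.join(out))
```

Execution trace: 'T' (try body) → 'C' (try body, no exception) → 'D' (after the try/except). Output: TCD

Answer: TCD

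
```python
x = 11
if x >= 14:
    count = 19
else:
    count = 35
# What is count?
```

Trace:
`x = 11` → x = 11
`if x >= 14: ...` → x >= 14 is False, take else branch → count = 35
So count = 35

Answer: 35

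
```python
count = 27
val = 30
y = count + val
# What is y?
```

Trace:
`count = 27` → count = 27
`val = 30` → val = 30
`y = count + val` → y = 57
So y = 57

Answer: 57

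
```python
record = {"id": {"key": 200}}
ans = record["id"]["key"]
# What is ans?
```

Trace:
`record = {"id": {"key": 200}}` → record = {'id': {'key': 200}}
`ans = record["id"]["key"]` → ans = 200
So ans = 200

Answer: 200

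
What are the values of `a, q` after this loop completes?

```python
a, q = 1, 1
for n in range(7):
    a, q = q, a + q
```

Fibonacci: after 7 iterations
`a, q` takes the values: (1, 1) → (1, 2) → (2, 3) → (3, 5) → (5, 8) → (8, 13) → (13, 21) → (21, 34)

Answer: 21, 34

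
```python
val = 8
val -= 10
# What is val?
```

Trace:
`val = 8` → val = 8
`val -= 10` → val = -2
So val = -2

Answer: -2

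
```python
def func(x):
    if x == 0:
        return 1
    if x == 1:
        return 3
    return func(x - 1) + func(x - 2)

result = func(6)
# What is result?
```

Build up from base cases: func(0)=1, func(1)=3, func(2)=4, func(3)=7, func(4)=11, func(5)=18, func(6)=29

Answer: 29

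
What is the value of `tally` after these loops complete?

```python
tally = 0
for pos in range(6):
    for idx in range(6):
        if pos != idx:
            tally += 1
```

6² - 6 (exclude diagonal)
`tally` takes the values: 0 → 1 → 2 → 3 → 4 → 5 → 6 → 7 → 8 → 9 → 10 → 11 → 12 → 13 → 14 → 15 → 16 → 17 → 18 → 19 → 20 → 21 → 22 → 23 → 24 → 25 → 26 → 27 → 28 → 29 → 30

Answer: 30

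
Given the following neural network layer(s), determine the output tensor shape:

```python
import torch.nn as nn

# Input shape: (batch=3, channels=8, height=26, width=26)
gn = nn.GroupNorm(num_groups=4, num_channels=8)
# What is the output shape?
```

Input: (3, 8, 26, 26) -> Output: (3, 8, 26, 26)

Answer: (3, 8, 26, 26)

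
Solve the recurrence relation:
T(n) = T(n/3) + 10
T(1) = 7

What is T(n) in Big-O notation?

Each step divides n by 3 and adds 10. After log_3(n) steps we reach T(1)=7. So T(n) = 10·log_3(n) + 7 = O(log n).

Answer: O(log n)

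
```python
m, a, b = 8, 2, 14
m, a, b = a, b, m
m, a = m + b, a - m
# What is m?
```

Trace:
`m, a, b = 8, 2, 14` → m = 8; a = 2; b = 14
`m, a, b = a, b, m` → m = 2; a = 14; b = 8
`m, a = m + b, a - m` → m = 10; a = 12
So m = 10

Answer: 10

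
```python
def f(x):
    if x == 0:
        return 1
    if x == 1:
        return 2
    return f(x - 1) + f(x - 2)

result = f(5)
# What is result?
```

Build up from base cases: f(0)=1, f(1)=2, f(2)=3, f(3)=5, f(4)=8, f(5)=13

Answer: 13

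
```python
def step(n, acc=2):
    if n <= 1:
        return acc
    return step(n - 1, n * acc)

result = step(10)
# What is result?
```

Accumulator trace (n, acc): (10, 2) -> (9, 20) -> (8, 180) -> (7, 1440) -> (6, 10080) -> (5, 60480) -> (4, 302400) -> (3, 1209600) -> (2, 3628800) -> (1, 7257600) -> return 7257600

Answer: 7257600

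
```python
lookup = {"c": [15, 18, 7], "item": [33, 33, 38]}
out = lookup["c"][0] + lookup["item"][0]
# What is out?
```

Trace:
`lookup = {"c": [15, 18, 7], "item": [33, 33, 38]}` → lookup = {'c': [15, 18, 7], 'item': [33, 33, 38]}
`out = lookup["c"][0] + lookup["item"][0]` → out = 48
So out = 48

Answer: 48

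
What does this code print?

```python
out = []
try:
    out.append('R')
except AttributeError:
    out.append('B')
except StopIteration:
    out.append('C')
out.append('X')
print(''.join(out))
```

Execution trace: 'R' (try body, no exception) → 'X' (after the try/except). Output: RX

Answer: RX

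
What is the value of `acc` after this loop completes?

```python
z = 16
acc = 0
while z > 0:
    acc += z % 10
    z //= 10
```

Sum digits of 16
`acc` takes the values: 0 → 6 → 7

Answer: 7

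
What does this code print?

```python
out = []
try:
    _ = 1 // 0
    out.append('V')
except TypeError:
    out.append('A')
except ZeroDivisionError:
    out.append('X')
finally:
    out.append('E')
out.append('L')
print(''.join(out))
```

Execution trace: 'X' (except ZeroDivisionError) → 'E' (finally) → 'L' (after the try/except). Output: XEL

Answer: XEL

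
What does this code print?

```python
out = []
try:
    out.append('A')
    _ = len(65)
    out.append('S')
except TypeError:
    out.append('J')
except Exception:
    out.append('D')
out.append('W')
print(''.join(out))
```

Execution trace: 'A' (try body) → 'J' (except TypeError) → 'W' (after the try/except). Output: AJW

Answer: AJW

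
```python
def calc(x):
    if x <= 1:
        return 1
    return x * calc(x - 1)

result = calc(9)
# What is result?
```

calc(9) = 9 * 8 * 7 * 6 * 5 * 4 * 3 * 2 * 1 = 362880

Answer: 362880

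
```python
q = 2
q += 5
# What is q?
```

Trace:
`q = 2` → q = 2
`q += 5` → q = 7
So q = 7

Answer: 7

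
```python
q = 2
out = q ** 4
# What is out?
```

Trace:
`q = 2` → q = 2
`out = q ** 4` → out = 16
So out = 16

Answer: 16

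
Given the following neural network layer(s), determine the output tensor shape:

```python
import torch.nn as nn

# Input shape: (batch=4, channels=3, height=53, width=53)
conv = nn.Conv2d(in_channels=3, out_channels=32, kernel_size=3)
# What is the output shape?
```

Input: (4, 3, 53, 53) -> Output: (4, 32, 51, 51)

Answer: (4, 32, 51, 51)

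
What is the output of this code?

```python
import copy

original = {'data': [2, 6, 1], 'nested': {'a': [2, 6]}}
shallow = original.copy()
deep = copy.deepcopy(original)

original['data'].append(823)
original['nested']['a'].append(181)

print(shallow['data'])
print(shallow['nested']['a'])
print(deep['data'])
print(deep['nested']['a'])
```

Key concept: comparing shallow vs deep copy.
Step by step:
`original = {'data': [2, 6, 1], 'nested': {'a': [2, 6]}}` → original = {'data': [2, 6, 1], 'nested': {'a': [2, 6]}}
`shallow = original.copy()` → shallow = {'data': [2, 6, 1], 'nested': {'a': [2, 6]}}
`deep = copy.deepcopy(original)` → deep = {'data': [2, 6, 1], 'nested': {'a': [2, 6]}}
`original['data'].append(823)` → original = {'data': [2, 6, 1, 823], 'nested': {'a': [2, 6]}}; shallow = {'data': [2, 6, 1, 823], 'nested': {'a': [2, 6]}}
`original['nested']['a'].append(181)` → original = {'data': [2, 6, 1, 823], 'nested': {'a': [2, 6, 181]}}; shallow = {'data': [2, 6, 1, 823], 'nested': {'a': [2, 6, 181]}}
`print(shallow['data'])` → prints [2, 6, 1, 823]
`print(shallow['nested']['a'])` → prints [2, 6, 181]
`print(deep['data'])` → prints [2, 6, 1]
`print(deep['nested']['a'])` → prints [2, 6]

Answer:
[2, 6, 1, 823]
[2, 6, 181]
[2, 6, 1]
[2, 6]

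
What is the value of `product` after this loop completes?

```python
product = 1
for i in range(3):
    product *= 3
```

3^3 = 27
`product` takes the values: 1 → 3 → 9 → 27

Answer: 27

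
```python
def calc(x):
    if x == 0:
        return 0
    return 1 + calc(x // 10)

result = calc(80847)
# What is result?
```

Count of digits of 80847: 5

Answer: 5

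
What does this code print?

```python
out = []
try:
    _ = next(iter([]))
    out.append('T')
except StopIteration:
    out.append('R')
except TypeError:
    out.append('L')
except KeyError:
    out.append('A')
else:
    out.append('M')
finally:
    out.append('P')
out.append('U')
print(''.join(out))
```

Execution trace: 'R' (except StopIteration) → 'P' (finally) → 'U' (after the try/except). Output: RPU

Answer: RPU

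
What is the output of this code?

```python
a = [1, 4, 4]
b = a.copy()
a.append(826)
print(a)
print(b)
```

Key concept: list.copy() creates independent copy.
Step by step:
`a = [1, 4, 4]` → a = [1, 4, 4]
`b = a.copy()` → b = [1, 4, 4]
`a.append(826)` → a = [1, 4, 4, 826]
`print(a)` → prints [1, 4, 4, 826]
`print(b)` → prints [1, 4, 4]

Answer:
[1, 4, 4, 826]
[1, 4, 4]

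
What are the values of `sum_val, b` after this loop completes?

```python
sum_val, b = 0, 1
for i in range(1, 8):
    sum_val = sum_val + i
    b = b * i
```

Sum and factorial of 1 to 7
`sum_val, b` takes the values: (0, 1) → (1, 1) → (3, 1) → (3, 2) → (6, 2) → (6, 6) → (10, 6) → (10, 24) → (15, 24) → (15, 120) → (21, 120) → (21, 720) → (28, 720) → (28, 5040)

Answer: 28, 5040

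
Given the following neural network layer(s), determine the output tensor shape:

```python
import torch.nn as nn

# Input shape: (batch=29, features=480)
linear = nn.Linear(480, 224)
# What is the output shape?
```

Input: (29, 480) -> Output: (29, 224)

Answer: (29, 224)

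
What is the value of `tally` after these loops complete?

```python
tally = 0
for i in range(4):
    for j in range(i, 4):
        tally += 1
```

Upper triangle: 4 + 3 + ... + 1
`tally` takes the values: 0 → 1 → 2 → 3 → 4 → 5 → 6 → 7 → 8 → 9 → 10

Answer: 10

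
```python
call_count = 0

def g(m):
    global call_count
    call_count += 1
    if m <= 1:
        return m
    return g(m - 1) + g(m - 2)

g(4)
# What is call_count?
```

Calls(m) = 1 + Calls(m-1) + Calls(m-2); Calls(0)=Calls(1)=1. For m=4 this gives 9.

Answer: 9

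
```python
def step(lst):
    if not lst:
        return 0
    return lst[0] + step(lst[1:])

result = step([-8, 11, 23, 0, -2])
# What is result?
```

(-8) + 11 + 23 + 0 + (-2) + 0 = 24

Answer: 24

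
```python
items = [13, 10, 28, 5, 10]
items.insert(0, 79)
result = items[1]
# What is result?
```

Trace:
`items = [13, 10, 28, 5, 10]` → items = [13, 10, 28, 5, 10]
`items.insert(0, 79)` → items = [79, 13, 10, 28, 5, 10]
`result = items[1]` → result = 13
So result = 13

Answer: 13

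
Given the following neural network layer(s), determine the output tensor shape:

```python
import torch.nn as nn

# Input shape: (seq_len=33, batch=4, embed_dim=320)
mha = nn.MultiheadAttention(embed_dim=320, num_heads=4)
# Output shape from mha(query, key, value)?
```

Input: (33, 4, 320) -> Output: (33, 4, 320)

Answer: (33, 4, 320)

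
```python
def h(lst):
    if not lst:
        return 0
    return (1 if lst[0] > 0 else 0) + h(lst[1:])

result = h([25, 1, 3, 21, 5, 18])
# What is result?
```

Count of positive elements in [25, 1, 3, 21, 5, 18] = 6

Answer: 6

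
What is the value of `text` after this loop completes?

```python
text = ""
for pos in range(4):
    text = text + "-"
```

Repeat '-' 4 times
`text` takes the values: "" → "-" → "--" → "---" → "----"

Answer: "----"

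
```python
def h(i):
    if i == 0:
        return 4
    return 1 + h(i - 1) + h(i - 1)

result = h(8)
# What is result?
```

h(i) = 1 + 2·h(i-1), h(0)=4. Closed form: (4+1)·2^8 - 1 = 1279.

Answer: 1279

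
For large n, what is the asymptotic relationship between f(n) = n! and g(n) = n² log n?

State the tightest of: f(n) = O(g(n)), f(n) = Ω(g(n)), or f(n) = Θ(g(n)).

n! vs n² log n: f(n) = Ω(g(n)) but not O(g(n)) — n! grows strictly faster than n² log n.

Answer: f(n) = Ω(g(n)) but not O(g(n)) — n! grows strictly faster than n² log n.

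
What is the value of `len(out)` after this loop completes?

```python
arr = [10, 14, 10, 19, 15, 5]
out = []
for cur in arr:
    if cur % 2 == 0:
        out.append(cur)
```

Count even numbers in [10, 14, 10, 19, 15, 5]
`out` takes the values: [] → [10] → [10, 14] → [10, 14, 10]
So `len(out)` = 3

Answer: 3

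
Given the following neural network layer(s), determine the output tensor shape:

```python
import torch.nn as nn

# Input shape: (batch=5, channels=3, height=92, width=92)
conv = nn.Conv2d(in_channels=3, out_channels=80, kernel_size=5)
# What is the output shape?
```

Input: (5, 3, 92, 92) -> Output: (5, 80, 88, 88)

Answer: (5, 80, 88, 88)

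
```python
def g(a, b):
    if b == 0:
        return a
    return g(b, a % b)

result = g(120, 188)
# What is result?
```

g(120, 188) -> g(188, 120) -> g(120, 68) -> g(68, 52) -> g(52, 16) -> g(16, 4) -> g(4, 0) -> 4

Answer: 4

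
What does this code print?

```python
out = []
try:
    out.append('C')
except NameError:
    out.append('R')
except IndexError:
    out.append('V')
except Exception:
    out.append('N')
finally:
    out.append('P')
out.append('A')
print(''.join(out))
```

Execution trace: 'C' (try body, no exception) → 'P' (finally) → 'A' (after the try/except). Output: CPA

Answer: CPA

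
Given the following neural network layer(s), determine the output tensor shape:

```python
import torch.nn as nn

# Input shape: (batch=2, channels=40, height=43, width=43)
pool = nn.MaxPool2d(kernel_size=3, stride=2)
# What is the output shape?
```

Input: (2, 40, 43, 43) -> Output: (2, 40, 21, 21)

Answer: (2, 40, 21, 21)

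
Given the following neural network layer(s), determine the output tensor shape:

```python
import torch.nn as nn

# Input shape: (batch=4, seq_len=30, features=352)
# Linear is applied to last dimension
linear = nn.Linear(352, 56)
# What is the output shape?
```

Input: (4, 30, 352) -> Output: (4, 30, 56)

Answer: (4, 30, 56)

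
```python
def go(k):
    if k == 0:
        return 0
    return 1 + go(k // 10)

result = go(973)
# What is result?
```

Count of digits of 973: 3

Answer: 3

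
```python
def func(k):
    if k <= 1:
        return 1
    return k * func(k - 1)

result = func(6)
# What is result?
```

func(6) = 6 * 5 * 4 * 3 * 2 * 1 = 720

Answer: 720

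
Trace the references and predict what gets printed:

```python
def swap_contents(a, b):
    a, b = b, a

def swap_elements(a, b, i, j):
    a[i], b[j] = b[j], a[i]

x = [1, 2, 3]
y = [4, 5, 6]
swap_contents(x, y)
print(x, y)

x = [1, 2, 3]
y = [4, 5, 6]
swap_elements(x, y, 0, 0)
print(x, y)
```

Key concept: parameter rebinding vs mutation.
Step by step:
`x = [1, 2, 3]` → x = [1, 2, 3]
`y = [4, 5, 6]` → y = [4, 5, 6]
`swap_contents(x, y)` → no visible change to tracked variables
`print(x, y)` → prints [1, 2, 3] [4, 5, 6]
`x = [1, 2, 3]` → x = [1, 2, 3]
`y = [4, 5, 6]` → y = [4, 5, 6]
`swap_elements(x, y, 0, 0)` → x = [4, 2, 3]; y = [1, 5, 6]
`print(x, y)` → prints [4, 2, 3] [1, 5, 6]

Answer:
[1, 2, 3] [4, 5, 6]
[4, 2, 3] [1, 5, 6]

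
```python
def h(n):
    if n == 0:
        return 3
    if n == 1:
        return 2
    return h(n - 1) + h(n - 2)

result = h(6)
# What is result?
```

Build up from base cases: h(0)=3, h(1)=2, h(2)=5, h(3)=7, h(4)=12, h(5)=19, h(6)=31

Answer: 31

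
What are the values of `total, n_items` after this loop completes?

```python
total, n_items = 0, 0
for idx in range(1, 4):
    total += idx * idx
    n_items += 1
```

Sum of squares and count
`total, n_items` takes the values: (0, 0) → (1, 0) → (1, 1) → (5, 1) → (5, 2) → (14, 2) → (14, 3)

Answer: 14, 3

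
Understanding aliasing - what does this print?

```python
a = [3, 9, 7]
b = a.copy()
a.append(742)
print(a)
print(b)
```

Key concept: list.copy() creates independent copy.
Step by step:
`a = [3, 9, 7]` → a = [3, 9, 7]
`b = a.copy()` → b = [3, 9, 7]
`a.append(742)` → a = [3, 9, 7, 742]
`print(a)` → prints [3, 9, 7, 742]
`print(b)` → prints [3, 9, 7]

Answer:
[3, 9, 7, 742]
[3, 9, 7]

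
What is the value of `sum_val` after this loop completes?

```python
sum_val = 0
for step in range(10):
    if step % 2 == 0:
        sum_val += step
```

Sum of even numbers 0 to 9
`sum_val` takes the values: 0 → 2 → 6 → 12 → 20

Answer: 20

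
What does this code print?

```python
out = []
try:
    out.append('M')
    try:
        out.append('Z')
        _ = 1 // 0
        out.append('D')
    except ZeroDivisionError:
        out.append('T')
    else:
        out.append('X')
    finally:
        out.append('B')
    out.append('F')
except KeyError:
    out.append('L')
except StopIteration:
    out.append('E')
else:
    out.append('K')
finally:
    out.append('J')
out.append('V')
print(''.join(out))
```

Execution trace: 'M' (try body) → 'Z' (inner try body) → 'T' (inner except ZeroDivisionError) → 'B' (inner finally) → 'F' (try body, no exception) → 'K' (else) → 'J' (finally) → 'V' (after the try/except). Output: MZTBFKJV

Answer: MZTBFKJV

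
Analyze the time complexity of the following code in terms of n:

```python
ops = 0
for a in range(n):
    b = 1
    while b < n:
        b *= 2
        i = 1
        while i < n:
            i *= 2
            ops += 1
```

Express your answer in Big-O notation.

Each loop level contributes: n × log n × log n. Multiplying the contributions gives O(n log² n).

Answer: O(n log² n)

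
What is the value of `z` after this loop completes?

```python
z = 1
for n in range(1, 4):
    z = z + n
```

Start at 1, add 1 through 3
`z` takes the values: 1 → 2 → 4 → 7

Answer: 7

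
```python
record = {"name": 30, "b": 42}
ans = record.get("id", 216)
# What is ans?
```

Trace:
`record = {"name": 30, "b": 42}` → record = {'name': 30, 'b': 42}
`ans = record.get("id", 216)` → ans = 216
So ans = 216

Answer: 216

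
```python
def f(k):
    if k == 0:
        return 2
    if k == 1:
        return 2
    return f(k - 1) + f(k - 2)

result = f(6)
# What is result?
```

Build up from base cases: f(0)=2, f(1)=2, f(2)=4, f(3)=6, f(4)=10, f(5)=16, f(6)=26

Answer: 26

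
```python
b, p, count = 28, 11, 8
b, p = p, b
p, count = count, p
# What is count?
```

Trace:
`b, p, count = 28, 11, 8` → b = 28; p = 11; count = 8
`b, p = p, b` → b = 11; p = 28
`p, count = count, p` → p = 8; count = 28
So count = 28

Answer: 28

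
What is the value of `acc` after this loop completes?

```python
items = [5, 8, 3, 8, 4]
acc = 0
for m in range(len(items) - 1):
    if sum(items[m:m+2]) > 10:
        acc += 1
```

Count windows with sum > 10
`acc` takes the values: 0 → 1 → 2 → 3 → 4

Answer: 4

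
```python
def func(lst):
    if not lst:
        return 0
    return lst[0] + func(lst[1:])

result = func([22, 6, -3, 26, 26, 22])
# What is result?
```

22 + 6 + (-3) + 26 + 26 + 22 + 0 = 99

Answer: 99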